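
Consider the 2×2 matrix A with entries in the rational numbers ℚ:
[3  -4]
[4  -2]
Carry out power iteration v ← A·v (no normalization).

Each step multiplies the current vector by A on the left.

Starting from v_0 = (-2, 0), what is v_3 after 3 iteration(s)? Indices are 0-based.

v_0 = (-2, 0).
v_1 = A·v_0 = (-6, -8).
v_2 = A·v_1 = (14, -8).
v_3 = A·v_2 = (74, 72).

v_3 = (74, 72)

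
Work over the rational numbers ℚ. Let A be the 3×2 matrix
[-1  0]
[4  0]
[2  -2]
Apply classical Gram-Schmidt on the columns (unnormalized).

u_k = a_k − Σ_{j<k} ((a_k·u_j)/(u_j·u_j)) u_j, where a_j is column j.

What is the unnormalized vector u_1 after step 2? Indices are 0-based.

u_1 = (-4/21, 16/21, -34/21)

Step 1: u_0 = a_0 = (-1, 4, 2).
Step 2: u_1 = a_1 − (-4/21)·u_0 = (-4/21, 16/21, -34/21).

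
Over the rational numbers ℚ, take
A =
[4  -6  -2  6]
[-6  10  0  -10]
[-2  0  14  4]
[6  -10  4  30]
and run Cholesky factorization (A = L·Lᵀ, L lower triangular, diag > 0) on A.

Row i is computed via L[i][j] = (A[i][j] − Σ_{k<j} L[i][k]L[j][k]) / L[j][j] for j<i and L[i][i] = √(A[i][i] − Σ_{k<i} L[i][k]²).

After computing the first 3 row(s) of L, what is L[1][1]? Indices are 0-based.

L[1][1] = 1

Step 1: L[0][0] = √(4) = 2.
  L[1][0] = (-6) / L[0][0] = -3.
Step 2: L[1][1] = √(1) = 1.
  L[2][0] = (-2) / L[0][0] = -1.
  L[2][1] = (-3) / L[1][1] = -3.
Step 3: L[2][2] = √(4) = 2.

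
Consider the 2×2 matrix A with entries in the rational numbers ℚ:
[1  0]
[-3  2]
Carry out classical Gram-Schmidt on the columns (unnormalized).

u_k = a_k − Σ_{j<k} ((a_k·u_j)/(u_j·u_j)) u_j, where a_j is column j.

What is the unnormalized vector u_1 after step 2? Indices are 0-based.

u_1 = (3/5, 1/5)

Step 1: u_0 = a_0 = (1, -3).
Step 2: u_1 = a_1 − (-3/5)·u_0 = (3/5, 1/5).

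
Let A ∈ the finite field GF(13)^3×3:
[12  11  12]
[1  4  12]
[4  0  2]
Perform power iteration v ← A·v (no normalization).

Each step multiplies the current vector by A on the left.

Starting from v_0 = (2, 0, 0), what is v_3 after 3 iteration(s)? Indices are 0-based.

v_3 = (6, 0, 2)

v_0 = (2, 0, 0).
v_1 = A·v_0 = (11, 2, 8).
v_2 = A·v_1 = (3, 11, 8).
v_3 = A·v_2 = (6, 0, 2).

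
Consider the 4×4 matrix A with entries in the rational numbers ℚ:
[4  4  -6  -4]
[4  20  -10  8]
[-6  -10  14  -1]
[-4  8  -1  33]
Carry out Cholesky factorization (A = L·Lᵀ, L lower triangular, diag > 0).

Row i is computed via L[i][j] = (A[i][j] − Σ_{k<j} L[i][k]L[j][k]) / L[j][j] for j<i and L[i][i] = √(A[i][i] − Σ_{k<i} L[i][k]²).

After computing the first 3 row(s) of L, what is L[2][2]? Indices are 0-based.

L[2][2] = 2

Step 1: L[0][0] = √(4) = 2.
  L[1][0] = (4) / L[0][0] = 2.
Step 2: L[1][1] = √(16) = 4.
  L[2][0] = (-6) / L[0][0] = -3.
  L[2][1] = (-4) / L[1][1] = -1.
Step 3: L[2][2] = √(4) = 2.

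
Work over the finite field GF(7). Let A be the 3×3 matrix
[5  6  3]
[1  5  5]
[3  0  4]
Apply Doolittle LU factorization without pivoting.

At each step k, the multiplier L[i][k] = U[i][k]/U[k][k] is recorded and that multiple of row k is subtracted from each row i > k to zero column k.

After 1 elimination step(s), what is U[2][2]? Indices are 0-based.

Step 1: pivot at (0,0) is 5.
  row1 ← row1 − (3)·row0  ⇒  L[1][0]=3, U row1=(0, 1, 3)
  row2 ← row2 − (2)·row0  ⇒  L[2][0]=2, U row2=(0, 2, 5)

U[2][2] = 5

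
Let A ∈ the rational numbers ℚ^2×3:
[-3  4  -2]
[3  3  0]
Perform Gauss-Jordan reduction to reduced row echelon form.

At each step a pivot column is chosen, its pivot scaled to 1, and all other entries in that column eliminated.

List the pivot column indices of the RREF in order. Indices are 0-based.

step 1: normalize row 0 (÷-3) = (1, -4/3, 2/3)
  row 1: subtract 3×row0 = (0, 7, -2)
step 2: normalize row 1 (÷7) = (0, 1, -2/7)
  row 0: subtract -4/3×row1 = (1, 0, 2/7)

pivot columns: 0, 1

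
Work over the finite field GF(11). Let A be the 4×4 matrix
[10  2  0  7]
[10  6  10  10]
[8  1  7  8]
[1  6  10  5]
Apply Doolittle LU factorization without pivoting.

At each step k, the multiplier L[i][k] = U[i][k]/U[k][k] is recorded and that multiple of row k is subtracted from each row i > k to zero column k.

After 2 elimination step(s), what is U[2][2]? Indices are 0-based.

Step 1: pivot at (0,0) is 10.
  row1 ← row1 − (1)·row0  ⇒  L[1][0]=1, U row1=(0, 4, 10, 3)
  row2 ← row2 − (3)·row0  ⇒  L[2][0]=3, U row2=(0, 6, 7, 9)
  row3 ← row3 − (10)·row0  ⇒  L[3][0]=10, U row3=(0, 8, 10, 1)
Step 2: pivot at (1,1) is 4.
  row2 ← row2 − (7)·row1  ⇒  L[2][1]=7, U row2=(0, 0, 3, 10)
  row3 ← row3 − (2)·row1  ⇒  L[3][1]=2, U row3=(0, 0, 1, 6)

U[2][2] = 3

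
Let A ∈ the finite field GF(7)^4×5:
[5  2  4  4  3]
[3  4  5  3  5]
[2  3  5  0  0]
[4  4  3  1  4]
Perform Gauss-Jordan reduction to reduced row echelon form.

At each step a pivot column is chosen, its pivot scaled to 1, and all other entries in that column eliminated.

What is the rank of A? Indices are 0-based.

rank = 4

pivot(0,0)=5: scale R0 → (1, 6, 5, 5, 2)
  clear (1,0): R1 −= (3)R0 → (0, 0, 4, 2, 6)
  clear (2,0): R2 −= (2)R0 → (0, 5, 2, 4, 3)
  clear (3,0): R3 −= (4)R0 → (0, 1, 4, 2, 3)
pivot(1,1): swap R1↔R2
pivot(1,1)=5: scale R1 → (0, 1, 6, 5, 2)
  clear (0,1): R0 −= (6)R1 → (1, 0, 4, 3, 4)
  clear (3,1): R3 −= (1)R1 → (0, 0, 5, 4, 1)
pivot(2,2)=4: scale R2 → (0, 0, 1, 4, 5)
  clear (0,2): R0 −= (4)R2 → (1, 0, 0, 1, 5)
  clear (1,2): R1 −= (6)R2 → (0, 1, 0, 2, 0)
  clear (3,2): R3 −= (5)R2 → (0, 0, 0, 5, 4)
pivot(3,3)=5: scale R3 → (0, 0, 0, 1, 5)
  clear (0,3): R0 −= (1)R3 → (1, 0, 0, 0, 0)
  clear (1,3): R1 −= (2)R3 → (0, 1, 0, 0, 4)
  clear (2,3): R2 −= (4)R3 → (0, 0, 1, 0, 6)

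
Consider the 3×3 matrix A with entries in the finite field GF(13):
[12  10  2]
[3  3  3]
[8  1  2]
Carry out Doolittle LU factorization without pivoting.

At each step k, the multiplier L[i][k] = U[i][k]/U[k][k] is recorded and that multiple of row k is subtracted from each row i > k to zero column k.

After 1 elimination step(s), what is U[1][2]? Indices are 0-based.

U[1][2] = 9

k=0: U[0][0]=12
  eliminate (1,0): mult=10, new row 1: (0, 7, 9); set L[1][0]=10
  eliminate (2,0): mult=5, new row 2: (0, 3, 5); set L[2][0]=5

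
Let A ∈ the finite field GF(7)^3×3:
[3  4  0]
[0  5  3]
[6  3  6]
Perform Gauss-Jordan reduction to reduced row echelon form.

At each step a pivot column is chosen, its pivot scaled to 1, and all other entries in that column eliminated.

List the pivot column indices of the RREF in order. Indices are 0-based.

[1] R0 /= 3  ⇒  (1, 6, 0)
     R2 -= 6·R0  ⇒  (0, 2, 6)
[2] R1 /= 5  ⇒  (0, 1, 2)
     R0 -= 6·R1  ⇒  (1, 0, 2)
     R2 -= 2·R1  ⇒  (0, 0, 2)
[3] R2 /= 2  ⇒  (0, 0, 1)
     R0 -= 2·R2  ⇒  (1, 0, 0)
     R1 -= 2·R2  ⇒  (0, 1, 0)

pivot columns: 0, 1, 2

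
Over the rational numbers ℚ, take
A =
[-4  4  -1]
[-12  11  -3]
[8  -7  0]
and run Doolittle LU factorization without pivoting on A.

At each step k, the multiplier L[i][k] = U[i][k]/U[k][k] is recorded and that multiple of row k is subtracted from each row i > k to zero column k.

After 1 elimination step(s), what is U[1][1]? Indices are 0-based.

U[1][1] = -1

Step 1: pivot at (0,0) is -4.
  row1 ← row1 − (3)·row0  ⇒  L[1][0]=3, U row1=(0, -1, 0)
  row2 ← row2 − (-2)·row0  ⇒  L[2][0]=-2, U row2=(0, 1, -2)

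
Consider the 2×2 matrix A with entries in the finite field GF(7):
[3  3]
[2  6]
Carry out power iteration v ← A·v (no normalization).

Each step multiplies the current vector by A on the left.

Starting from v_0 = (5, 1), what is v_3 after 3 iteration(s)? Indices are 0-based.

v_0 = (5, 1).
v_1 = A·v_0 = (4, 2).
v_2 = A·v_1 = (4, 6).
v_3 = A·v_2 = (2, 2).

v_3 = (2, 2)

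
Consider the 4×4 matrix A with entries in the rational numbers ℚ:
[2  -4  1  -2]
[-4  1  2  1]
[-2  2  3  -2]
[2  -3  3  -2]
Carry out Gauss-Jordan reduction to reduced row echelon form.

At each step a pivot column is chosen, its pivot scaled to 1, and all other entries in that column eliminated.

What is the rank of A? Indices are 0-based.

step 1: normalize row 0 (÷2) = (1, -2, 1/2, -1)
  row 1: subtract -4×row0 = (0, -7, 4, -3)
  row 2: subtract -2×row0 = (0, -2, 4, -4)
  row 3: subtract 2×row0 = (0, 1, 2, 0)
step 2: normalize row 1 (÷-7) = (0, 1, -4/7, 3/7)
  row 0: subtract -2×row1 = (1, 0, -9/14, -1/7)
  row 2: subtract -2×row1 = (0, 0, 20/7, -22/7)
  row 3: subtract 1×row1 = (0, 0, 18/7, -3/7)
step 3: normalize row 2 (÷20/7) = (0, 0, 1, -11/10)
  row 0: subtract -9/14×row2 = (1, 0, 0, -17/20)
  row 1: subtract -4/7×row2 = (0, 1, 0, -1/5)
  row 3: subtract 18/7×row2 = (0, 0, 0, 12/5)
step 4: normalize row 3 (÷12/5) = (0, 0, 0, 1)
  row 0: subtract -17/20×row3 = (1, 0, 0, 0)
  row 1: subtract -1/5×row3 = (0, 1, 0, 0)
  row 2: subtract -11/10×row3 = (0, 0, 1, 0)

rank = 4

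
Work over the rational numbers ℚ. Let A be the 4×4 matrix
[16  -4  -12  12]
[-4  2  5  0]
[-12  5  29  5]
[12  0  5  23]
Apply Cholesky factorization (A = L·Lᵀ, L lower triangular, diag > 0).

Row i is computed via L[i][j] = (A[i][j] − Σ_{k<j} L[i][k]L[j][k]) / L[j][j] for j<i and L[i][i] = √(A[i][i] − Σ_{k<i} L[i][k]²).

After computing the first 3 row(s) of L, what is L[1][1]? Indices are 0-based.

Step 1: L[0][0] = √(16) = 4.
  L[1][0] = (-4) / L[0][0] = -1.
Step 2: L[1][1] = √(1) = 1.
  L[2][0] = (-12) / L[0][0] = -3.
  L[2][1] = (2) / L[1][1] = 2.
Step 3: L[2][2] = √(16) = 4.

L[1][1] = 1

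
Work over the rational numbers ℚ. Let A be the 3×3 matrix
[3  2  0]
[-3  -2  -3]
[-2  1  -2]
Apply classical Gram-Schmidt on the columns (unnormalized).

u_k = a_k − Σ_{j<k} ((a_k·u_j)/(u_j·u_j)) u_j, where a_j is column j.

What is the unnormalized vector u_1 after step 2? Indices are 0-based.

Step 1: u_0 = a_0 = (3, -3, -2).
Step 2: u_1 = a_1 − (5/11)·u_0 = (7/11, -7/11, 21/11).

u_1 = (7/11, -7/11, 21/11)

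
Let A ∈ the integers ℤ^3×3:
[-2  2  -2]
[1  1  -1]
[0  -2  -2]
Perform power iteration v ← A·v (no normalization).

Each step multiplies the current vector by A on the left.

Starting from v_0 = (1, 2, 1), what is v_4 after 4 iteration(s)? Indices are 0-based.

v_4 = (160, 16, 32)

v_0 = (1, 2, 1).
v_1 = A·v_0 = (0, 2, -6).
v_2 = A·v_1 = (16, 8, 8).
v_3 = A·v_2 = (-32, 16, -32).
v_4 = A·v_3 = (160, 16, 32).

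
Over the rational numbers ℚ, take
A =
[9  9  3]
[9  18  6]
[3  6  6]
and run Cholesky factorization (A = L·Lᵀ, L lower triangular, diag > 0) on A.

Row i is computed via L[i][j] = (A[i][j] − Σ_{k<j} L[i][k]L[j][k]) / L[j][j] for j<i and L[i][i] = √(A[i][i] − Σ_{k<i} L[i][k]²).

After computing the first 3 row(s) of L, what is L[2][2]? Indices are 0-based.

Step 1: L[0][0] = √(9) = 3.
  L[1][0] = (9) / L[0][0] = 3.
Step 2: L[1][1] = √(9) = 3.
  L[2][0] = (3) / L[0][0] = 1.
  L[2][1] = (3) / L[1][1] = 1.
Step 3: L[2][2] = √(4) = 2.

L[2][2] = 2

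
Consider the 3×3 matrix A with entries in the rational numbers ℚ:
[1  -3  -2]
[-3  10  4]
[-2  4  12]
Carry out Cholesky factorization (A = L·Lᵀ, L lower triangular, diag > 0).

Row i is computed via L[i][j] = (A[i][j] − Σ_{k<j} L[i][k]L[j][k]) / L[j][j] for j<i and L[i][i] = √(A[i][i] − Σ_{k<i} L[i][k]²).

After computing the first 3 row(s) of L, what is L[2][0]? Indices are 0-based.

Step 1: L[0][0] = √(1) = 1.
  L[1][0] = (-3) / L[0][0] = -3.
Step 2: L[1][1] = √(1) = 1.
  L[2][0] = (-2) / L[0][0] = -2.
  L[2][1] = (-2) / L[1][1] = -2.
Step 3: L[2][2] = √(4) = 2.

L[2][0] = -2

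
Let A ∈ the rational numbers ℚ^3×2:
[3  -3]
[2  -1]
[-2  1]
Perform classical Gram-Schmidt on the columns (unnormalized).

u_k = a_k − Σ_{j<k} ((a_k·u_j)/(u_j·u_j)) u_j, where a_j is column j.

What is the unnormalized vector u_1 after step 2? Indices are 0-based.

Step 1: u_0 = a_0 = (3, 2, -2).
Step 2: u_1 = a_1 − (-13/17)·u_0 = (-12/17, 9/17, -9/17).

u_1 = (-12/17, 9/17, -9/17)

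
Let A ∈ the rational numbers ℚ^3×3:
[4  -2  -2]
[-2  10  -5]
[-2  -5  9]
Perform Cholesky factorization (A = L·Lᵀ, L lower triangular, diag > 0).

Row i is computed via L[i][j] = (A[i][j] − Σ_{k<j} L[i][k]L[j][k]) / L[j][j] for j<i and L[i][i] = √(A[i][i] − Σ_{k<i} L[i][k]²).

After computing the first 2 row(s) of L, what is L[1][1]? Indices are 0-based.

Step 1: L[0][0] = √(4) = 2.
  L[1][0] = (-2) / L[0][0] = -1.
Step 2: L[1][1] = √(9) = 3.

L[1][1] = 3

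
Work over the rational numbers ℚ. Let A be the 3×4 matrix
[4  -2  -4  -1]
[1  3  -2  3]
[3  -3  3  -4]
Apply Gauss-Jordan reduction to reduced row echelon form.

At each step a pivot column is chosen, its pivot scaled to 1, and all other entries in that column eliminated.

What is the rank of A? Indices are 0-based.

rank = 3

pivot(0,0)=4: scale R0 → (1, -1/2, -1, -1/4)
  clear (1,0): R1 −= (1)R0 → (0, 7/2, -1, 13/4)
  clear (2,0): R2 −= (3)R0 → (0, -3/2, 6, -13/4)
pivot(1,1)=7/2: scale R1 → (0, 1, -2/7, 13/14)
  clear (0,1): R0 −= (-1/2)R1 → (1, 0, -8/7, 3/14)
  clear (2,1): R2 −= (-3/2)R1 → (0, 0, 39/7, -13/7)
pivot(2,2)=39/7: scale R2 → (0, 0, 1, -1/3)
  clear (0,2): R0 −= (-8/7)R2 → (1, 0, 0, -1/6)
  clear (1,2): R1 −= (-2/7)R2 → (0, 1, 0, 5/6)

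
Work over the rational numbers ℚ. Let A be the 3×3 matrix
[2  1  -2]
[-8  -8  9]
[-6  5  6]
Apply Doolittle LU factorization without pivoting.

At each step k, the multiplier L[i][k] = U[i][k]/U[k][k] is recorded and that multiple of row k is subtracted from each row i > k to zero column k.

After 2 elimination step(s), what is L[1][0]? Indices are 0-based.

k=0: U[0][0]=2
  eliminate (1,0): mult=-4, new row 1: (0, -4, 1); set L[1][0]=-4
  eliminate (2,0): mult=-3, new row 2: (0, 8, 0); set L[2][0]=-3
k=1: U[1][1]=-4
  eliminate (2,1): mult=-2, new row 2: (0, 0, 2); set L[2][1]=-2

L[1][0] = -4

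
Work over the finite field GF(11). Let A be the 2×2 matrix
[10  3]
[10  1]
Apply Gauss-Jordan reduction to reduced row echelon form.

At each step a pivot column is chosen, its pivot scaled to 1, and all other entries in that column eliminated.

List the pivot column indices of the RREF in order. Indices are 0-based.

pivot columns: 0, 1

[1] R0 /= 10  ⇒  (1, 8)
     R1 -= 10·R0  ⇒  (0, 9)
[2] R1 /= 9  ⇒  (0, 1)
     R0 -= 8·R1  ⇒  (1, 0)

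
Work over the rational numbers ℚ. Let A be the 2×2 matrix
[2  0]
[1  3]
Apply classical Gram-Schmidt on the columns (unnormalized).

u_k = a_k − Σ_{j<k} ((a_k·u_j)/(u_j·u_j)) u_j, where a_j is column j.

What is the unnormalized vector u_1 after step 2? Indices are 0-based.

u_1 = (-6/5, 12/5)

Step 1: u_0 = a_0 = (2, 1).
Step 2: u_1 = a_1 − (3/5)·u_0 = (-6/5, 12/5).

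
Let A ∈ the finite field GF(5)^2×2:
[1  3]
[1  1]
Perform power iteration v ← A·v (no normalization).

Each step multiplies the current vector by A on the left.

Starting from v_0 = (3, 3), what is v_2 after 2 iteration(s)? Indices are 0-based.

v_2 = (0, 3)

v_0 = (3, 3).
v_1 = A·v_0 = (2, 1).
v_2 = A·v_1 = (0, 3).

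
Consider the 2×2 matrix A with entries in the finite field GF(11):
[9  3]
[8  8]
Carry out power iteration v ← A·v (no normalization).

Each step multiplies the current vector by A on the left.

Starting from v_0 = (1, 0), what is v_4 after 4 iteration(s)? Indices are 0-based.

v_4 = (9, 2)

v_0 = (1, 0).
v_1 = A·v_0 = (9, 8).
v_2 = A·v_1 = (6, 4).
v_3 = A·v_2 = (0, 3).
v_4 = A·v_3 = (9, 2).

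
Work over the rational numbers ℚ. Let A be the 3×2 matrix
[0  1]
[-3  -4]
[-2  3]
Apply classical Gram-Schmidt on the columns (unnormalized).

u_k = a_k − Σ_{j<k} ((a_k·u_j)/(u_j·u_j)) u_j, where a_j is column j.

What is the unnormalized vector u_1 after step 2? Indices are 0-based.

Step 1: u_0 = a_0 = (0, -3, -2).
Step 2: u_1 = a_1 − (6/13)·u_0 = (1, -34/13, 51/13).

u_1 = (1, -34/13, 51/13)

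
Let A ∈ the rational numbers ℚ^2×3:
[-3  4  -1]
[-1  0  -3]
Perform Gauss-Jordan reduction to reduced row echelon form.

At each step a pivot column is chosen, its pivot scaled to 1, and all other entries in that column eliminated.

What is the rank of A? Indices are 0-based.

pivot(0,0)=-3: scale R0 → (1, -4/3, 1/3)
  clear (1,0): R1 −= (-1)R0 → (0, -4/3, -8/3)
pivot(1,1)=-4/3: scale R1 → (0, 1, 2)
  clear (0,1): R0 −= (-4/3)R1 → (1, 0, 3)

rank = 2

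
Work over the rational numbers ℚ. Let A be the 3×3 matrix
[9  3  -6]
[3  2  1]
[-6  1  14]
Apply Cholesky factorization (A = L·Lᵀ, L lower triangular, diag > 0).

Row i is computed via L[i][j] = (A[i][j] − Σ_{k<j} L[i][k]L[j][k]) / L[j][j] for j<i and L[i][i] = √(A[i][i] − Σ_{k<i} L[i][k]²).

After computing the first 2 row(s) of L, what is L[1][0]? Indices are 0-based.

Step 1: L[0][0] = √(9) = 3.
  L[1][0] = (3) / L[0][0] = 1.
Step 2: L[1][1] = √(1) = 1.

L[1][0] = 1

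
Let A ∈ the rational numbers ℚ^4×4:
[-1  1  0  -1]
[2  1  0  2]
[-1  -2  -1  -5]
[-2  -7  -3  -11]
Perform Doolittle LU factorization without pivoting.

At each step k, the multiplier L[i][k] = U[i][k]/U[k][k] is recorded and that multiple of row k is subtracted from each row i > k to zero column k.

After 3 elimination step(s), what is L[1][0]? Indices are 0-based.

L[1][0] = -2

[col 0] pivot -1
  R1 -= -2*R0 → (0, 3, 0, 0)  (L[1][0] := -2)
  R2 -= 1*R0 → (0, -3, -1, -4)  (L[2][0] := 1)
  R3 -= 2*R0 → (0, -9, -3, -9)  (L[3][0] := 2)
[col 1] pivot 3
  R2 -= -1*R1 → (0, 0, -1, -4)  (L[2][1] := -1)
  R3 -= -3*R1 → (0, 0, -3, -9)  (L[3][1] := -3)
[col 2] pivot -1
  R3 -= 3*R2 → (0, 0, 0, 3)  (L[3][2] := 3)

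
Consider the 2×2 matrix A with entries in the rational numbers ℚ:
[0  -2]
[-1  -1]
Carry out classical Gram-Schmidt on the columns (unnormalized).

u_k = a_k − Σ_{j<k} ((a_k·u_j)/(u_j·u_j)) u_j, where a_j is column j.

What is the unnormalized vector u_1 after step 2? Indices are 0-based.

u_1 = (-2, 0)

Step 1: u_0 = a_0 = (0, -1).
Step 2: u_1 = a_1 − (1)·u_0 = (-2, 0).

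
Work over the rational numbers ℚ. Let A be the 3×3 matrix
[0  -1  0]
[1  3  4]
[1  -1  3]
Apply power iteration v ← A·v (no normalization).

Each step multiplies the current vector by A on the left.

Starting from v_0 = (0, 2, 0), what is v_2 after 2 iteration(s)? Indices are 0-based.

v_2 = (-6, 8, -14)

v_0 = (0, 2, 0).
v_1 = A·v_0 = (-2, 6, -2).
v_2 = A·v_1 = (-6, 8, -14).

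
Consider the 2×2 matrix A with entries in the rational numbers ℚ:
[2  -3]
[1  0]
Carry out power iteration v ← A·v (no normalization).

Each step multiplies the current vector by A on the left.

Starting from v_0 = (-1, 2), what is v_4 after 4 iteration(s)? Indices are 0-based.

v_4 = (35, -2)

v_0 = (-1, 2).
v_1 = A·v_0 = (-8, -1).
v_2 = A·v_1 = (-13, -8).
v_3 = A·v_2 = (-2, -13).
v_4 = A·v_3 = (35, -2).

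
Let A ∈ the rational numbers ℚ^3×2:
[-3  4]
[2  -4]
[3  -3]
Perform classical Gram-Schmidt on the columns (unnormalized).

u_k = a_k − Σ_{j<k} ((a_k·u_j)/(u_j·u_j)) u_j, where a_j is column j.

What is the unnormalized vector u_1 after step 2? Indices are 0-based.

u_1 = (1/22, -15/11, 21/22)

Step 1: u_0 = a_0 = (-3, 2, 3).
Step 2: u_1 = a_1 − (-29/22)·u_0 = (1/22, -15/11, 21/22).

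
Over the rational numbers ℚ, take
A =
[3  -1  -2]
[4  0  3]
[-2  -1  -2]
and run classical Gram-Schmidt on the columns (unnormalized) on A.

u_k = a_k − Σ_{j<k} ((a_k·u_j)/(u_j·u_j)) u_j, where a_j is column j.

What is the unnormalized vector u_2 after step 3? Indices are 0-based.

Step 1: u_0 = a_0 = (3, 4, -2).
Step 2: u_1 = a_1 − (-1/29)·u_0 = (-26/29, 4/29, -31/29).
Step 3: u_2 = a_2 − (10/29)·u_0 − (42/19)·u_1 = (-20/19, 25/19, 20/19).

u_2 = (-20/19, 25/19, 20/19)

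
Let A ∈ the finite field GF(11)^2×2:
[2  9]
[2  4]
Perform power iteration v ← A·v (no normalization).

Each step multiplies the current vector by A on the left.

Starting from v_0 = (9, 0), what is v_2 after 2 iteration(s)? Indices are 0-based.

v_2 = (0, 9)

v_0 = (9, 0).
v_1 = A·v_0 = (7, 7).
v_2 = A·v_1 = (0, 9).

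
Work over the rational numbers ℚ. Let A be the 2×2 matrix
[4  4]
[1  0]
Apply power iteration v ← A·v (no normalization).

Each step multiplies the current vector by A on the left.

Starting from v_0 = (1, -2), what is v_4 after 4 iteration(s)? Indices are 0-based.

v_4 = (-304, -64)

v_0 = (1, -2).
v_1 = A·v_0 = (-4, 1).
v_2 = A·v_1 = (-12, -4).
v_3 = A·v_2 = (-64, -12).
v_4 = A·v_3 = (-304, -64).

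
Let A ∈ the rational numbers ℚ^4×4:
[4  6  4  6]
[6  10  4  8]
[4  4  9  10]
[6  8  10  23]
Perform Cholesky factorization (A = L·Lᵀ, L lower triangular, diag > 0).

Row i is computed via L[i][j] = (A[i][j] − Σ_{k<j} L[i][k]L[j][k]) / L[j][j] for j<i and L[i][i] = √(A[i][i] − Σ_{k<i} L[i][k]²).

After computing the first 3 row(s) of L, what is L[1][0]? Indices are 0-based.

L[1][0] = 3

Step 1: L[0][0] = √(4) = 2.
  L[1][0] = (6) / L[0][0] = 3.
Step 2: L[1][1] = √(1) = 1.
  L[2][0] = (4) / L[0][0] = 2.
  L[2][1] = (-2) / L[1][1] = -2.
Step 3: L[2][2] = √(1) = 1.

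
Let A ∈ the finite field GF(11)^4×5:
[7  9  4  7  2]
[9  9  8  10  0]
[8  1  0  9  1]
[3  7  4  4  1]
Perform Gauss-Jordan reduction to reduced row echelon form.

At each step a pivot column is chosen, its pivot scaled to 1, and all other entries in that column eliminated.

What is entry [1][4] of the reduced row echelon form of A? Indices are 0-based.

step 1: normalize row 0 (÷7) = (1, 6, 10, 1, 5)
  row 1: subtract 9×row0 = (0, 10, 6, 1, 10)
  row 2: subtract 8×row0 = (0, 8, 8, 1, 5)
  row 3: subtract 3×row0 = (0, 0, 7, 1, 8)
step 2: normalize row 1 (÷10) = (0, 1, 5, 10, 1)
  row 0: subtract 6×row1 = (1, 0, 2, 7, 10)
  row 2: subtract 8×row1 = (0, 0, 1, 9, 8)
step 3: normalize row 2 (÷1) = (0, 0, 1, 9, 8)
  row 0: subtract 2×row2 = (1, 0, 0, 0, 5)
  row 1: subtract 5×row2 = (0, 1, 0, 9, 5)
  row 3: subtract 7×row2 = (0, 0, 0, 4, 7)
step 4: normalize row 3 (÷4) = (0, 0, 0, 1, 10)
  row 1: subtract 9×row3 = (0, 1, 0, 0, 3)
  row 2: subtract 9×row3 = (0, 0, 1, 0, 6)

M[1][4] = 3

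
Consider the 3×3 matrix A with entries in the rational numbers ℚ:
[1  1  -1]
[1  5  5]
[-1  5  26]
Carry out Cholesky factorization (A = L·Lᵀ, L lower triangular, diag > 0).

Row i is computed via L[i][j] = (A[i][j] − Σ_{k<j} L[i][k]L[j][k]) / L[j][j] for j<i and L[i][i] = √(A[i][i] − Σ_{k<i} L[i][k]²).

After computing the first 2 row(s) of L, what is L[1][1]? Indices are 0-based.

L[1][1] = 2

Step 1: L[0][0] = √(1) = 1.
  L[1][0] = (1) / L[0][0] = 1.
Step 2: L[1][1] = √(4) = 2.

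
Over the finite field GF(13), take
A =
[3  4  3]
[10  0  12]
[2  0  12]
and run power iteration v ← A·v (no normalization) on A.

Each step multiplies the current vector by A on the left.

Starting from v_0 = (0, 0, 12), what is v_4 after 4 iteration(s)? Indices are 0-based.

v_0 = (0, 0, 12).
v_1 = A·v_0 = (10, 1, 1).
v_2 = A·v_1 = (11, 8, 6).
v_3 = A·v_2 = (5, 0, 3).
v_4 = A·v_3 = (11, 8, 7).

v_4 = (11, 8, 7)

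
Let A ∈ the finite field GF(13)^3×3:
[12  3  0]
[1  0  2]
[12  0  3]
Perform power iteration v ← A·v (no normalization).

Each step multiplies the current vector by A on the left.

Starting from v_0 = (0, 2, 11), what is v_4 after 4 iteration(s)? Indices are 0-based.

v_0 = (0, 2, 11).
v_1 = A·v_0 = (6, 9, 7).
v_2 = A·v_1 = (8, 7, 2).
v_3 = A·v_2 = (0, 12, 11).
v_4 = A·v_3 = (10, 9, 7).

v_4 = (10, 9, 7)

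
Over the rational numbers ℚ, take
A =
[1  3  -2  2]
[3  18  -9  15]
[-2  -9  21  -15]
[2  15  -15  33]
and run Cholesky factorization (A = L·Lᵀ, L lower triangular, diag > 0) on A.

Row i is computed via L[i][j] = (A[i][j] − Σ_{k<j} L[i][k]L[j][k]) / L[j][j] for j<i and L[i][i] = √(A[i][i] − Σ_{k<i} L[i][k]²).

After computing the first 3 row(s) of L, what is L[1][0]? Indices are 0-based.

Step 1: L[0][0] = √(1) = 1.
  L[1][0] = (3) / L[0][0] = 3.
Step 2: L[1][1] = √(9) = 3.
  L[2][0] = (-2) / L[0][0] = -2.
  L[2][1] = (-3) / L[1][1] = -1.
Step 3: L[2][2] = √(16) = 4.

L[1][0] = 3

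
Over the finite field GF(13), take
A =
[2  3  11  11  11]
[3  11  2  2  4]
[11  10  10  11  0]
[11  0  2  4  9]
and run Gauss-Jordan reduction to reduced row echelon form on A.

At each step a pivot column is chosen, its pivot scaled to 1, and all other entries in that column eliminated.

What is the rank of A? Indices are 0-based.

rank = 4

pivot(0,0)=2: scale R0 → (1, 8, 12, 12, 12)
  clear (1,0): R1 −= (3)R0 → (0, 0, 5, 5, 7)
  clear (2,0): R2 −= (11)R0 → (0, 0, 8, 9, 11)
  clear (3,0): R3 −= (11)R0 → (0, 3, 0, 2, 7)
pivot(1,1): swap R1↔R3
pivot(1,1)=3: scale R1 → (0, 1, 0, 5, 11)
  clear (0,1): R0 −= (8)R1 → (1, 0, 12, 11, 2)
pivot(2,2)=8: scale R2 → (0, 0, 1, 6, 3)
  clear (0,2): R0 −= (12)R2 → (1, 0, 0, 4, 5)
  clear (3,2): R3 −= (5)R2 → (0, 0, 0, 1, 5)
pivot(3,3)=1: scale R3 → (0, 0, 0, 1, 5)
  clear (0,3): R0 −= (4)R3 → (1, 0, 0, 0, 11)
  clear (1,3): R1 −= (5)R3 → (0, 1, 0, 0, 12)
  clear (2,3): R2 −= (6)R3 → (0, 0, 1, 0, 12)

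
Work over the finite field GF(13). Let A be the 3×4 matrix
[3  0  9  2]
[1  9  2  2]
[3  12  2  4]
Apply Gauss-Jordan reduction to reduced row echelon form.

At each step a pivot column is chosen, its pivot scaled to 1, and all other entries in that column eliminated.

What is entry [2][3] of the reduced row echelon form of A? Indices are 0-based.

[1] R0 /= 3  ⇒  (1, 0, 3, 5)
     R1 -= 1·R0  ⇒  (0, 9, 12, 10)
     R2 -= 3·R0  ⇒  (0, 12, 6, 2)
[2] R1 /= 9  ⇒  (0, 1, 10, 4)
     R2 -= 12·R1  ⇒  (0, 0, 3, 6)
[3] R2 /= 3  ⇒  (0, 0, 1, 2)
     R0 -= 3·R2  ⇒  (1, 0, 0, 12)
     R1 -= 10·R2  ⇒  (0, 1, 0, 10)

M[2][3] = 2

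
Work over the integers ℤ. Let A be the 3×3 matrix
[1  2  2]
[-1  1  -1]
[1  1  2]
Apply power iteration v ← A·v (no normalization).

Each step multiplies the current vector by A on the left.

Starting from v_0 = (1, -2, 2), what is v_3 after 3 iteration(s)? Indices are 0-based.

v_0 = (1, -2, 2).
v_1 = A·v_0 = (1, -5, 3).
v_2 = A·v_1 = (-3, -9, 2).
v_3 = A·v_2 = (-17, -8, -8).

v_3 = (-17, -8, -8)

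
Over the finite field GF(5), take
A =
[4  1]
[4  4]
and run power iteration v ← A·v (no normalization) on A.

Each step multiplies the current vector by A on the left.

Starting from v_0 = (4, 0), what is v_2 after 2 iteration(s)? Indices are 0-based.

v_2 = (0, 3)

v_0 = (4, 0).
v_1 = A·v_0 = (1, 1).
v_2 = A·v_1 = (0, 3).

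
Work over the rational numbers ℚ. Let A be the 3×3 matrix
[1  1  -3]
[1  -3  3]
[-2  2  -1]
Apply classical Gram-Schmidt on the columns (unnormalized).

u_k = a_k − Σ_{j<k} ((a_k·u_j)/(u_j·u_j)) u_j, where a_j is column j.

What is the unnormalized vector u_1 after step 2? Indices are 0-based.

Step 1: u_0 = a_0 = (1, 1, -2).
Step 2: u_1 = a_1 − (-1)·u_0 = (2, -2, 0).

u_1 = (2, -2, 0)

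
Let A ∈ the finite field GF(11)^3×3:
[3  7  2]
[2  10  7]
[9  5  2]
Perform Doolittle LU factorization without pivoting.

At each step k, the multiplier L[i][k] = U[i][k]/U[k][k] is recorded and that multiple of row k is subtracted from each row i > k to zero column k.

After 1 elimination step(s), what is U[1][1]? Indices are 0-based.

U[1][1] = 9

Step 1: pivot at (0,0) is 3.
  row1 ← row1 − (8)·row0  ⇒  L[1][0]=8, U row1=(0, 9, 2)
  row2 ← row2 − (3)·row0  ⇒  L[2][0]=3, U row2=(0, 6, 7)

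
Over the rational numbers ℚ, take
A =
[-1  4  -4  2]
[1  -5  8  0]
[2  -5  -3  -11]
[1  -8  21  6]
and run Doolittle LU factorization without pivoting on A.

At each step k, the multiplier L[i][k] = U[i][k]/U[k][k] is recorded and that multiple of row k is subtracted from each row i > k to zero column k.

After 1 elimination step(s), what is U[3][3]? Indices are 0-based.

k=0: U[0][0]=-1
  eliminate (1,0): mult=-1, new row 1: (0, -1, 4, 2); set L[1][0]=-1
  eliminate (2,0): mult=-2, new row 2: (0, 3, -11, -7); set L[2][0]=-2
  eliminate (3,0): mult=-1, new row 3: (0, -4, 17, 8); set L[3][0]=-1

U[3][3] = 8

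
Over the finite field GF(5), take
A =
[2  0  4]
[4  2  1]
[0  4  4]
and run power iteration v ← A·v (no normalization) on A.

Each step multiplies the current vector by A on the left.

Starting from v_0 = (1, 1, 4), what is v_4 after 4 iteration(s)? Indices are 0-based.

v_0 = (1, 1, 4).
v_1 = A·v_0 = (3, 0, 0).
v_2 = A·v_1 = (1, 2, 0).
v_3 = A·v_2 = (2, 3, 3).
v_4 = A·v_3 = (1, 2, 4).

v_4 = (1, 2, 4)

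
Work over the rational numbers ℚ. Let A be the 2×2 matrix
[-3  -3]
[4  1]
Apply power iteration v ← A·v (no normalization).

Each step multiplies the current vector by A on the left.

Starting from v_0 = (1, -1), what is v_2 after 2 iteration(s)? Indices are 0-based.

v_2 = (-9, 3)

v_0 = (1, -1).
v_1 = A·v_0 = (0, 3).
v_2 = A·v_1 = (-9, 3).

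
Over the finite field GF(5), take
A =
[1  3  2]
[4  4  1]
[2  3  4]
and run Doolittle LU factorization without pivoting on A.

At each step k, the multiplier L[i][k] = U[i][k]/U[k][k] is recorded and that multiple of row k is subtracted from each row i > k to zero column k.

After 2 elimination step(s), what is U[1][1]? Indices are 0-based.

U[1][1] = 2

Step 1: pivot at (0,0) is 1.
  row1 ← row1 − (4)·row0  ⇒  L[1][0]=4, U row1=(0, 2, 3)
  row2 ← row2 − (2)·row0  ⇒  L[2][0]=2, U row2=(0, 2, 0)
Step 2: pivot at (1,1) is 2.
  row2 ← row2 − (1)·row1  ⇒  L[2][1]=1, U row2=(0, 0, 2)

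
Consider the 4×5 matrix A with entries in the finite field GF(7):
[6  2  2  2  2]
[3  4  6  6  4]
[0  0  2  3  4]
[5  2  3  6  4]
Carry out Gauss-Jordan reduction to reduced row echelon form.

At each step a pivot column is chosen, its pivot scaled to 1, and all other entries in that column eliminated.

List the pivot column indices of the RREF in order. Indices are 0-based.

[1] R0 /= 6  ⇒  (1, 5, 5, 5, 5)
     R1 -= 3·R0  ⇒  (0, 3, 5, 5, 3)
     R3 -= 5·R0  ⇒  (0, 5, 6, 2, 0)
[2] R1 /= 3  ⇒  (0, 1, 4, 4, 1)
     R0 -= 5·R1  ⇒  (1, 0, 6, 6, 0)
     R3 -= 5·R1  ⇒  (0, 0, 0, 3, 2)
[3] R2 /= 2  ⇒  (0, 0, 1, 5, 2)
     R0 -= 6·R2  ⇒  (1, 0, 0, 4, 2)
     R1 -= 4·R2  ⇒  (0, 1, 0, 5, 0)
[4] R3 /= 3  ⇒  (0, 0, 0, 1, 3)
     R0 -= 4·R3  ⇒  (1, 0, 0, 0, 4)
     R1 -= 5·R3  ⇒  (0, 1, 0, 0, 6)
     R2 -= 5·R3  ⇒  (0, 0, 1, 0, 1)

pivot columns: 0, 1, 2, 3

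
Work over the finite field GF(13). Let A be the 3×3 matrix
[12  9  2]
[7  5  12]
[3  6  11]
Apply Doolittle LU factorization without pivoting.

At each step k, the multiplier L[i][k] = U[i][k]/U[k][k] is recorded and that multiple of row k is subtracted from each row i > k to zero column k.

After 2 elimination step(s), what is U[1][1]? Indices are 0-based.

k=0: U[0][0]=12
  eliminate (1,0): mult=6, new row 1: (0, 3, 0); set L[1][0]=6
  eliminate (2,0): mult=10, new row 2: (0, 7, 4); set L[2][0]=10
k=1: U[1][1]=3
  eliminate (2,1): mult=11, new row 2: (0, 0, 4); set L[2][1]=11

U[1][1] = 3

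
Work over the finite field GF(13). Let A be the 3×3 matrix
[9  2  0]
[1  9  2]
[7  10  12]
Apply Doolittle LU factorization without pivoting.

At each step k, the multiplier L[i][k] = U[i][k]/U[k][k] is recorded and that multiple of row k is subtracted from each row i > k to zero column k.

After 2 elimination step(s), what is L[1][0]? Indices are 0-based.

L[1][0] = 3

Step 1: pivot at (0,0) is 9.
  row1 ← row1 − (3)·row0  ⇒  L[1][0]=3, U row1=(0, 3, 2)
  row2 ← row2 − (8)·row0  ⇒  L[2][0]=8, U row2=(0, 7, 12)
Step 2: pivot at (1,1) is 3.
  row2 ← row2 − (11)·row1  ⇒  L[2][1]=11, U row2=(0, 0, 3)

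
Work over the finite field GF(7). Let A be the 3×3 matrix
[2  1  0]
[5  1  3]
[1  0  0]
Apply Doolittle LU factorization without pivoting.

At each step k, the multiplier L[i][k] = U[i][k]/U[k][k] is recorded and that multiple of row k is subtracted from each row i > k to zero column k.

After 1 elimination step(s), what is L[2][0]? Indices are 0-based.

L[2][0] = 4

[col 0] pivot 2
  R1 -= 6*R0 → (0, 2, 3)  (L[1][0] := 6)
  R2 -= 4*R0 → (0, 3, 0)  (L[2][0] := 4)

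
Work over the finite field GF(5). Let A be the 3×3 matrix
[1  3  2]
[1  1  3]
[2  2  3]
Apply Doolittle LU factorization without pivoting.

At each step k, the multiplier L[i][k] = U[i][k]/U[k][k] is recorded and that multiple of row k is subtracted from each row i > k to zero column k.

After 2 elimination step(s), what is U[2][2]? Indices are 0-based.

[col 0] pivot 1
  R1 -= 1*R0 → (0, 3, 1)  (L[1][0] := 1)
  R2 -= 2*R0 → (0, 1, 4)  (L[2][0] := 2)
[col 1] pivot 3
  R2 -= 2*R1 → (0, 0, 2)  (L[2][1] := 2)

U[2][2] = 2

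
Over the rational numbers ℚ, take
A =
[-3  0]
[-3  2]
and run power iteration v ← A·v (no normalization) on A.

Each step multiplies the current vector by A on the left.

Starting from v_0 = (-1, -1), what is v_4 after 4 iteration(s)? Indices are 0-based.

v_0 = (-1, -1).
v_1 = A·v_0 = (3, 1).
v_2 = A·v_1 = (-9, -7).
v_3 = A·v_2 = (27, 13).
v_4 = A·v_3 = (-81, -55).

v_4 = (-81, -55)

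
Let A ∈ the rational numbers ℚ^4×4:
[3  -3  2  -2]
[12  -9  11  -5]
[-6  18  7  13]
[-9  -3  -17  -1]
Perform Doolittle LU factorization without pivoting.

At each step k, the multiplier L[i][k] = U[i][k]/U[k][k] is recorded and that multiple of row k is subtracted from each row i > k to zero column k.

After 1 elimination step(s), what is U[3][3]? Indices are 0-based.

U[3][3] = -7

[col 0] pivot 3
  R1 -= 4*R0 → (0, 3, 3, 3)  (L[1][0] := 4)
  R2 -= -2*R0 → (0, 12, 11, 9)  (L[2][0] := -2)
  R3 -= -3*R0 → (0, -12, -11, -7)  (L[3][0] := -3)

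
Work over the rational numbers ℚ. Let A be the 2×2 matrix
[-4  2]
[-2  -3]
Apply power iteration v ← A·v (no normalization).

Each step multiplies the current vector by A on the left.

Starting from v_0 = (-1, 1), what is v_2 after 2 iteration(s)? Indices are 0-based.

v_2 = (-26, -9)

v_0 = (-1, 1).
v_1 = A·v_0 = (6, -1).
v_2 = A·v_1 = (-26, -9).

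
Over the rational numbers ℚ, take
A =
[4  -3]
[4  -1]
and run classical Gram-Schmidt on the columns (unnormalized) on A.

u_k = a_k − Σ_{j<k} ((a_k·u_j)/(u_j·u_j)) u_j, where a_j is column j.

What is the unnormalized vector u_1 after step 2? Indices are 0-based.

u_1 = (-1, 1)

Step 1: u_0 = a_0 = (4, 4).
Step 2: u_1 = a_1 − (-1/2)·u_0 = (-1, 1).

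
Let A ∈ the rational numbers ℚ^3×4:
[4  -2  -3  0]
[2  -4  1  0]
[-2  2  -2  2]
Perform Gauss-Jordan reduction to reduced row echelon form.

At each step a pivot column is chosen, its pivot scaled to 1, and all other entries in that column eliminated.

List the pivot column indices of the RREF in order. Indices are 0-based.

pivot columns: 0, 1, 2

[1] R0 /= 4  ⇒  (1, -1/2, -3/4, 0)
     R1 -= 2·R0  ⇒  (0, -3, 5/2, 0)
     R2 -= -2·R0  ⇒  (0, 1, -7/2, 2)
[2] R1 /= -3  ⇒  (0, 1, -5/6, 0)
     R0 -= -1/2·R1  ⇒  (1, 0, -7/6, 0)
     R2 -= 1·R1  ⇒  (0, 0, -8/3, 2)
[3] R2 /= -8/3  ⇒  (0, 0, 1, -3/4)
     R0 -= -7/6·R2  ⇒  (1, 0, 0, -7/8)
     R1 -= -5/6·R2  ⇒  (0, 1, 0, -5/8)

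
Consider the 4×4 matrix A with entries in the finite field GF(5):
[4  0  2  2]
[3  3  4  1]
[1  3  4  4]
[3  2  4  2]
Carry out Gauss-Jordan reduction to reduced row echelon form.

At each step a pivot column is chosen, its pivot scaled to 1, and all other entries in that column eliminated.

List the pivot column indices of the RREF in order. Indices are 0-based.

pivot columns: 0, 1, 2

step 1: normalize row 0 (÷4) = (1, 0, 3, 3)
  row 1: subtract 3×row0 = (0, 3, 0, 2)
  row 2: subtract 1×row0 = (0, 3, 1, 1)
  row 3: subtract 3×row0 = (0, 2, 0, 3)
step 2: normalize row 1 (÷3) = (0, 1, 0, 4)
  row 2: subtract 3×row1 = (0, 0, 1, 4)
  row 3: subtract 2×row1 = (0, 0, 0, 0)
step 3: normalize row 2 (÷1) = (0, 0, 1, 4)
  row 0: subtract 3×row2 = (1, 0, 0, 1)
skip col 3 (zero from row 3)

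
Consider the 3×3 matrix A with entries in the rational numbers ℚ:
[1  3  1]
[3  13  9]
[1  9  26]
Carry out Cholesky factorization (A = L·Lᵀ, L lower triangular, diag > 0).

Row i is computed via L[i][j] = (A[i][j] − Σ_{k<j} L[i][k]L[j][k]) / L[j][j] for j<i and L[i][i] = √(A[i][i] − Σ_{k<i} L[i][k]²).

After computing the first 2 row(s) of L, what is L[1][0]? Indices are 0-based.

L[1][0] = 3

Step 1: L[0][0] = √(1) = 1.
  L[1][0] = (3) / L[0][0] = 3.
Step 2: L[1][1] = √(4) = 2.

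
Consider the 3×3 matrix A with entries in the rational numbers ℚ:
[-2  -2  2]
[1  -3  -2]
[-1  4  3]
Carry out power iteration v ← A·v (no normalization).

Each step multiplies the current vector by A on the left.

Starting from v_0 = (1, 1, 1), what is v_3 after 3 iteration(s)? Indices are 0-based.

v_0 = (1, 1, 1).
v_1 = A·v_0 = (-2, -4, 6).
v_2 = A·v_1 = (24, -2, 4).
v_3 = A·v_2 = (-36, 22, -20).

v_3 = (-36, 22, -20)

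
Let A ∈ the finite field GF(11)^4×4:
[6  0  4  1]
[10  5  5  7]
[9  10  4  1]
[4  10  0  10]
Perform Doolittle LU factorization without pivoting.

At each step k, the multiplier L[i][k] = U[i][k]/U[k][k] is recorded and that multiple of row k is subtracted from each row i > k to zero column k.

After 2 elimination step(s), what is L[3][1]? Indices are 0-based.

L[3][1] = 2

Step 1: pivot at (0,0) is 6.
  row1 ← row1 − (9)·row0  ⇒  L[1][0]=9, U row1=(0, 5, 2, 9)
  row2 ← row2 − (7)·row0  ⇒  L[2][0]=7, U row2=(0, 10, 9, 5)
  row3 ← row3 − (8)·row0  ⇒  L[3][0]=8, U row3=(0, 10, 1, 2)
Step 2: pivot at (1,1) is 5.
  row2 ← row2 − (2)·row1  ⇒  L[2][1]=2, U row2=(0, 0, 5, 9)
  row3 ← row3 − (2)·row1  ⇒  L[3][1]=2, U row3=(0, 0, 8, 6)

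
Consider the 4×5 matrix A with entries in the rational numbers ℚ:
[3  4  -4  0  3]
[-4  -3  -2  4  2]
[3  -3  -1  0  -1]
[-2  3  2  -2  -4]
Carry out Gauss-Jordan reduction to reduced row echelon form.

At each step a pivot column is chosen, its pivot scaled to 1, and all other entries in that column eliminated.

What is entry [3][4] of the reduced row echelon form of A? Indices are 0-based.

step 1: normalize row 0 (÷3) = (1, 4/3, -4/3, 0, 1)
  row 1: subtract -4×row0 = (0, 7/3, -22/3, 4, 6)
  row 2: subtract 3×row0 = (0, -7, 3, 0, -4)
  row 3: subtract -2×row0 = (0, 17/3, -2/3, -2, -2)
step 2: normalize row 1 (÷7/3) = (0, 1, -22/7, 12/7, 18/7)
  row 0: subtract 4/3×row1 = (1, 0, 20/7, -16/7, -17/7)
  row 2: subtract -7×row1 = (0, 0, -19, 12, 14)
  row 3: subtract 17/3×row1 = (0, 0, 120/7, -82/7, -116/7)
step 3: normalize row 2 (÷-19) = (0, 0, 1, -12/19, -14/19)
  row 0: subtract 20/7×row2 = (1, 0, 0, -64/133, -43/133)
  row 1: subtract -22/7×row2 = (0, 1, 0, -36/133, 34/133)
  row 3: subtract 120/7×row2 = (0, 0, 0, -118/133, -524/133)
step 4: normalize row 3 (÷-118/133) = (0, 0, 0, 1, 262/59)
  row 0: subtract -64/133×row3 = (1, 0, 0, 0, 107/59)
  row 1: subtract -36/133×row3 = (0, 1, 0, 0, 86/59)
  row 2: subtract -12/19×row3 = (0, 0, 1, 0, 122/59)

M[3][4] = 262/59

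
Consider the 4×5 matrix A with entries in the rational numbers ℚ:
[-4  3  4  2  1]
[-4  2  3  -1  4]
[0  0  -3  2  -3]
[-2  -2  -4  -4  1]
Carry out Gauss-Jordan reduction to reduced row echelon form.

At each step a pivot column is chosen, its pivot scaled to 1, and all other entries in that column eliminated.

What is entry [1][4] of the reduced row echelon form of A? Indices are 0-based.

M[1][4] = 73/23

step 1: normalize row 0 (÷-4) = (1, -3/4, -1, -1/2, -1/4)
  row 1: subtract -4×row0 = (0, -1, -1, -3, 3)
  row 3: subtract -2×row0 = (0, -7/2, -6, -5, 1/2)
step 2: normalize row 1 (÷-1) = (0, 1, 1, 3, -3)
  row 0: subtract -3/4×row1 = (1, 0, -1/4, 7/4, -5/2)
  row 3: subtract -7/2×row1 = (0, 0, -5/2, 11/2, -10)
step 3: normalize row 2 (÷-3) = (0, 0, 1, -2/3, 1)
  row 0: subtract -1/4×row2 = (1, 0, 0, 19/12, -9/4)
  row 1: subtract 1×row2 = (0, 1, 0, 11/3, -4)
  row 3: subtract -5/2×row2 = (0, 0, 0, 23/6, -15/2)
step 4: normalize row 3 (÷23/6) = (0, 0, 0, 1, -45/23)
  row 0: subtract 19/12×row3 = (1, 0, 0, 0, 39/46)
  row 1: subtract 11/3×row3 = (0, 1, 0, 0, 73/23)
  row 2: subtract -2/3×row3 = (0, 0, 1, 0, -7/23)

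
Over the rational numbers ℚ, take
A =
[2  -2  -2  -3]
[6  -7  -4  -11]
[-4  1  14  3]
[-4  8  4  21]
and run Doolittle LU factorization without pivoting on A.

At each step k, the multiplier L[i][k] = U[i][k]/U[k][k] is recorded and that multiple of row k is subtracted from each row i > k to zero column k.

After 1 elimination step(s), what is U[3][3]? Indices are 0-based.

k=0: U[0][0]=2
  eliminate (1,0): mult=3, new row 1: (0, -1, 2, -2); set L[1][0]=3
  eliminate (2,0): mult=-2, new row 2: (0, -3, 10, -3); set L[2][0]=-2
  eliminate (3,0): mult=-2, new row 3: (0, 4, 0, 15); set L[3][0]=-2

U[3][3] = 15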